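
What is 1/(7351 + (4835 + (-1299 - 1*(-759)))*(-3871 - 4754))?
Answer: -1/37037024 ≈ -2.7000e-8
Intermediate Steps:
1/(7351 + (4835 + (-1299 - 1*(-759)))*(-3871 - 4754)) = 1/(7351 + (4835 + (-1299 + 759))*(-8625)) = 1/(7351 + (4835 - 540)*(-8625)) = 1/(7351 + 4295*(-8625)) = 1/(7351 - 37044375) = 1/(-37037024) = -1/37037024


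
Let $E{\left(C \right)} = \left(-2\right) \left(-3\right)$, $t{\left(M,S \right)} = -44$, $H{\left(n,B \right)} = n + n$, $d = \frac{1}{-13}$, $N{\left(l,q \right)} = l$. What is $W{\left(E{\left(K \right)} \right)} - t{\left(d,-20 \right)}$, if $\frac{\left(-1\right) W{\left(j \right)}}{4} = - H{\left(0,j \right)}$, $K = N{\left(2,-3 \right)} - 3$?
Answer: $44$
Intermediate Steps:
$d = - \frac{1}{13} \approx -0.076923$
$H{\left(n,B \right)} = 2 n$
$K = -1$ ($K = 2 - 3 = -1$)
$E{\left(C \right)} = 6$
$W{\left(j \right)} = 0$ ($W{\left(j \right)} = - 4 \left(- 2 \cdot 0\right) = - 4 \left(\left(-1\right) 0\right) = \left(-4\right) 0 = 0$)
$W{\left(E{\left(K \right)} \right)} - t{\left(d,-20 \right)} = 0 - -44 = 0 + 44 = 44$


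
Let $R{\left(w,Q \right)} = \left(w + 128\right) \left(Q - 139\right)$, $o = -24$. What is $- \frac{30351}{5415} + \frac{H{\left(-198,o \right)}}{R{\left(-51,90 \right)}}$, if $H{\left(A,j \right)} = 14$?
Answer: $- \frac{5456673}{972895} \approx -5.6087$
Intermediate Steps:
$R{\left(w,Q \right)} = \left(-139 + Q\right) \left(128 + w\right)$ ($R{\left(w,Q \right)} = \left(128 + w\right) \left(-139 + Q\right) = \left(-139 + Q\right) \left(128 + w\right)$)
$- \frac{30351}{5415} + \frac{H{\left(-198,o \right)}}{R{\left(-51,90 \right)}} = - \frac{30351}{5415} + \frac{14}{-17792 - -7089 + 128 \cdot 90 + 90 \left(-51\right)} = \left(-30351\right) \frac{1}{5415} + \frac{14}{-17792 + 7089 + 11520 - 4590} = - \frac{10117}{1805} + \frac{14}{-3773} = - \frac{10117}{1805} + 14 \left(- \frac{1}{3773}\right) = - \frac{10117}{1805} - \frac{2}{539} = - \frac{5456673}{972895}$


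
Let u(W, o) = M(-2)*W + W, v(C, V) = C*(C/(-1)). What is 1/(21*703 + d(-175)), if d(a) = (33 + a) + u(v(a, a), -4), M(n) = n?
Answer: 1/45246 ≈ 2.2101e-5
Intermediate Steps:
v(C, V) = -C² (v(C, V) = C*(C*(-1)) = C*(-C) = -C²)
u(W, o) = -W (u(W, o) = -2*W + W = -W)
d(a) = 33 + a + a² (d(a) = (33 + a) - (-1)*a² = (33 + a) + a² = 33 + a + a²)
1/(21*703 + d(-175)) = 1/(21*703 + (33 - 175 + (-175)²)) = 1/(14763 + (33 - 175 + 30625)) = 1/(14763 + 30483) = 1/45246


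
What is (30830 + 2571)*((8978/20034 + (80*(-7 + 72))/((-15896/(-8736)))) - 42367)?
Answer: -26265676385782450/19903779 ≈ -1.3196e+9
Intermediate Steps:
(30830 + 2571)*((8978/20034 + (80*(-7 + 72))/((-15896/(-8736)))) - 42367) = 33401*((8978*(1/20034) + (80*65)/((-15896*(-1/8736)))) - 42367) = 33401*((4489/10017 + 5200/(1987/1092)) - 42367) = 33401*((4489/10017 + 5200*(1092/1987)) - 42367) = 33401*((4489/10017 + 5678400/1987) - 42367) = 33401*(56889452443/19903779 - 42367) = 33401*(-786373952450/19903779) = -26265676385782450/19903779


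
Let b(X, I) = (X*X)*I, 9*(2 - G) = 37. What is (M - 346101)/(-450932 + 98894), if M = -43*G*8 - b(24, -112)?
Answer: 2527765/3168342 ≈ 0.79782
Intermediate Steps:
G = -19/9 (G = 2 - ⅑*37 = 2 - 37/9 = -19/9 ≈ -2.1111)
b(X, I) = I*X² (b(X, I) = X²*I = I*X²)
M = 587144/9 (M = -43*(-19/9)*8 - (-112)*24² = (817/9)*8 - (-112)*576 = 6536/9 - 1*(-64512) = 6536/9 + 64512 = 587144/9 ≈ 65238.)
(M - 346101)/(-450932 + 98894) = (587144/9 - 346101)/(-450932 + 98894) = -2527765/9/(-352038) = -2527765/9*(-1/352038) = 2527765/3168342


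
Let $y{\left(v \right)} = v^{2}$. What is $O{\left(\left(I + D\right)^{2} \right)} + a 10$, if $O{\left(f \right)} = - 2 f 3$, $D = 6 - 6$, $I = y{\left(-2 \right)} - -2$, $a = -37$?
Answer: $-586$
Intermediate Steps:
$I = 6$ ($I = \left(-2\right)^{2} - -2 = 4 + 2 = 6$)
$D = 0$ ($D = 6 - 6 = 0$)
$O{\left(f \right)} = - 6 f$
$O{\left(\left(I + D\right)^{2} \right)} + a 10 = - 6 \left(6 + 0\right)^{2} - 370 = - 6 \cdot 6^{2} - 370 = \left(-6\right) 36 - 370 = -216 - 370 = -586$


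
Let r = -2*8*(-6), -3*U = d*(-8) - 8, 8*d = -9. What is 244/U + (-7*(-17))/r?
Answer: -70153/96 ≈ -730.76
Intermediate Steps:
d = -9/8 (d = (1/8)*(-9) = -9/8 ≈ -1.1250)
U = -1/3 (U = -(-9/8*(-8) - 8)/3 = -(9 - 8)/3 = -1/3*1 = -1/3 ≈ -0.33333)
r = 96 (r = -16*(-6) = 96)
244/U + (-7*(-17))/r = 244/(-1/3) - 7*(-17)/96 = 244*(-3) + 119*(1/96) = -732 + 119/96 = -70153/96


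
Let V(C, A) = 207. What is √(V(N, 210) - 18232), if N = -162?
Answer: 5*I*√721 ≈ 134.26*I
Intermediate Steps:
√(V(N, 210) - 18232) = √(207 - 18232) = √(-18025) = 5*I*√721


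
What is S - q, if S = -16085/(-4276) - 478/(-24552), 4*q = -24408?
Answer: 20031608711/3280761 ≈ 6105.8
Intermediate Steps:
q = -6102 (q = (¼)*(-24408) = -6102)
S = 12405089/3280761 (S = -16085*(-1/4276) - 478*(-1/24552) = 16085/4276 + 239/12276 = 12405089/3280761 ≈ 3.7812)
S - q = 12405089/3280761 - 1*(-6102) = 12405089/3280761 + 6102 = 20031608711/3280761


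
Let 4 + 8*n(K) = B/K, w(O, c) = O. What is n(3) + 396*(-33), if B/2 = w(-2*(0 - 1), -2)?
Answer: -39205/3 ≈ -13068.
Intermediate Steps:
B = 4 (B = 2*(-2*(0 - 1)) = 2*(-2*(-1)) = 2*2 = 4)
n(K) = -½ + 1/(2*K) (n(K) = -½ + (4/K)/8 = -½ + 1/(2*K))
n(3) + 396*(-33) = (½)*(1 - 1*3)/3 + 396*(-33) = (½)*(⅓)*(1 - 3) - 13068 = (½)*(⅓)*(-2) - 13068 = -⅓ - 13068 = -39205/3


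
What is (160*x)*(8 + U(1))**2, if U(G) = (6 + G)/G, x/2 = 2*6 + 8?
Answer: 1440000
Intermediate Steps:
x = 40 (x = 2*(2*6 + 8) = 2*(12 + 8) = 2*20 = 40)
U(G) = (6 + G)/G
(160*x)*(8 + U(1))**2 = (160*40)*(8 + (6 + 1)/1)**2 = 6400*(8 + 1*7)**2 = 6400*(8 + 7)**2 = 6400*15**2 = 6400*225 = 1440000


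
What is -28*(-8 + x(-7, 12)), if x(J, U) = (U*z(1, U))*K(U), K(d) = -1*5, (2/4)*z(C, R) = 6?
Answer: 20384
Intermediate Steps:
z(C, R) = 12 (z(C, R) = 2*6 = 12)
K(d) = -5
x(J, U) = -60*U (x(J, U) = (U*12)*(-5) = (12*U)*(-5) = -60*U)
-28*(-8 + x(-7, 12)) = -28*(-8 - 60*12) = -28*(-8 - 720) = -28*(-728) = 20384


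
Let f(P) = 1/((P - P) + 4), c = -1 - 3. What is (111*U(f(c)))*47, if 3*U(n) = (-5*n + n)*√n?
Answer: -1739/2 ≈ -869.50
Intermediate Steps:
c = -4
f(P) = ¼ (f(P) = 1/(0 + 4) = 1/4 = ¼)
U(n) = -4*n^(3/2)/3 (U(n) = ((-5*n + n)*√n)/3 = ((-4*n)*√n)/3 = (-4*n^(3/2))/3 = -4*n^(3/2)/3)
(111*U(f(c)))*47 = (111*(-4*(¼)^(3/2)/3))*47 = (111*(-4/3*⅛))*47 = (111*(-⅙))*47 = -37/2*47 = -1739/2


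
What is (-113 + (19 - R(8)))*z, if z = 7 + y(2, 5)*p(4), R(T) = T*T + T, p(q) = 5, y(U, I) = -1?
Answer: -332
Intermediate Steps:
R(T) = T + T² (R(T) = T² + T = T + T²)
z = 2 (z = 7 - 1*5 = 7 - 5 = 2)
(-113 + (19 - R(8)))*z = (-113 + (19 - 8*(1 + 8)))*2 = (-113 + (19 - 8*9))*2 = (-113 + (19 - 1*72))*2 = (-113 + (19 - 72))*2 = (-113 - 53)*2 = -166*2 = -332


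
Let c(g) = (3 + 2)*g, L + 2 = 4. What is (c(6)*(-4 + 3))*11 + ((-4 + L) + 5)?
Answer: -327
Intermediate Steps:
L = 2 (L = -2 + 4 = 2)
c(g) = 5*g
(c(6)*(-4 + 3))*11 + ((-4 + L) + 5) = ((5*6)*(-4 + 3))*11 + ((-4 + 2) + 5) = (30*(-1))*11 + (-2 + 5) = -30*11 + 3 = -330 + 3 = -327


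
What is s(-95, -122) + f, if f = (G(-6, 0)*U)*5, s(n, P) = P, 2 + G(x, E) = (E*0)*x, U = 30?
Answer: -422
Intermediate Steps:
G(x, E) = -2 (G(x, E) = -2 + (E*0)*x = -2 + 0*x = -2 + 0 = -2)
f = -300 (f = -2*30*5 = -60*5 = -300)
s(-95, -122) + f = -122 - 300 = -422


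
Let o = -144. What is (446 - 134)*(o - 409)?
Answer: -172536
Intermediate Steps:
(446 - 134)*(o - 409) = (446 - 134)*(-144 - 409) = 312*(-553) = -172536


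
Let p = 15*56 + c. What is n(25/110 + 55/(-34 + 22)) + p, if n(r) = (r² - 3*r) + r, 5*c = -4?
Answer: 75523229/87120 ≈ 866.89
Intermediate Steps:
c = -⅘ (c = (⅕)*(-4) = -⅘ ≈ -0.80000)
n(r) = r² - 2*r
p = 4196/5 (p = 15*56 - ⅘ = 840 - ⅘ = 4196/5 ≈ 839.20)
n(25/110 + 55/(-34 + 22)) + p = (25/110 + 55/(-34 + 22))*(-2 + (25/110 + 55/(-34 + 22))) + 4196/5 = (25*(1/110) + 55/(-12))*(-2 + (25*(1/110) + 55/(-12))) + 4196/5 = (5/22 + 55*(-1/12))*(-2 + (5/22 + 55*(-1/12))) + 4196/5 = (5/22 - 55/12)*(-2 + (5/22 - 55/12)) + 4196/5 = -575*(-2 - 575/132)/132 + 4196/5 = -575/132*(-839/132) + 4196/5 = 482425/17424 + 4196/5 = 75523229/87120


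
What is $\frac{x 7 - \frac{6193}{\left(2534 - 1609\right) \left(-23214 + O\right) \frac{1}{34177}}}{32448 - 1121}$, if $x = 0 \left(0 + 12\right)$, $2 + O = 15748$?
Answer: $\frac{211658161}{216403783300} \approx 0.00097807$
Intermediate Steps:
$O = 15746$ ($O = -2 + 15748 = 15746$)
$x = 0$ ($x = 0 \cdot 12 = 0$)
$\frac{x 7 - \frac{6193}{\left(2534 - 1609\right) \left(-23214 + O\right) \frac{1}{34177}}}{32448 - 1121} = \frac{0 \cdot 7 - \frac{6193}{\left(2534 - 1609\right) \left(-23214 + 15746\right) \frac{1}{34177}}}{32448 - 1121} = \frac{0 - \frac{6193}{925 \left(-7468\right) \frac{1}{34177}}}{31327} = \left(0 - \frac{6193}{\left(-6907900\right) \frac{1}{34177}}\right) \frac{1}{31327} = \left(0 - \frac{6193}{- \frac{6907900}{34177}}\right) \frac{1}{31327} = \left(0 - - \frac{211658161}{6907900}\right) \frac{1}{31327} = \left(0 + \frac{211658161}{6907900}\right) \frac{1}{31327} = \frac{211658161}{6907900} \cdot \frac{1}{31327} = \frac{211658161}{216403783300}$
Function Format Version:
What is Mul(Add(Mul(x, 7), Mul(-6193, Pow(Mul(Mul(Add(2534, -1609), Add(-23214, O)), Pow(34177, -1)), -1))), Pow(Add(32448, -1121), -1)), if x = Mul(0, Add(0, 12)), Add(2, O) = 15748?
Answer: Rational(211658161, 216403783300) ≈ 0.00097807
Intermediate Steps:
O = 15746 (O = Add(-2, 15748) = 15746)
x = 0 (x = Mul(0, 12) = 0)
Mul(Add(Mul(x, 7), Mul(-6193, Pow(Mul(Mul(Add(2534, -1609), Add(-23214, O)), Pow(34177, -1)), -1))), Pow(Add(32448, -1121), -1)) = Mul(Add(Mul(0, 7), Mul(-6193, Pow(Mul(Mul(Add(2534, -1609), Add(-23214, 15746)), Pow(34177, -1)), -1))), Pow(Add(32448, -1121), -1)) = Mul(Add(0, Mul(-6193, Pow(Mul(Mul(925, -7468), Rational(1, 34177)), -1))), Pow(31327, -1)) = Mul(Add(0, Mul(-6193, Pow(Mul(-6907900, Rational(1, 34177)), -1))), Rational(1, 31327)) = Mul(Add(0, Mul(-6193, Pow(Rational(-6907900, 34177), -1))), Rational(1, 31327)) = Mul(Add(0, Mul(-6193, Rational(-34177, 6907900))), Rational(1, 31327)) = Mul(Add(0, Rational(211658161, 6907900)), Rational(1, 31327)) = Mul(Rational(211658161, 6907900), Rational(1, 31327)) = Rational(211658161, 216403783300)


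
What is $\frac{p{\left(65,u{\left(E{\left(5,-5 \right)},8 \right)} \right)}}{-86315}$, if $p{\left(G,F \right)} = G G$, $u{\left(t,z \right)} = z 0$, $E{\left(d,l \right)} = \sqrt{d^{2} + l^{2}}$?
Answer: $- \frac{845}{17263} \approx -0.048949$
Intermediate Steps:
$u{\left(t,z \right)} = 0$
$p{\left(G,F \right)} = G^{2}$
$\frac{p{\left(65,u{\left(E{\left(5,-5 \right)},8 \right)} \right)}}{-86315} = \frac{65^{2}}{-86315} = 4225 \left(- \frac{1}{86315}\right) = - \frac{845}{17263}$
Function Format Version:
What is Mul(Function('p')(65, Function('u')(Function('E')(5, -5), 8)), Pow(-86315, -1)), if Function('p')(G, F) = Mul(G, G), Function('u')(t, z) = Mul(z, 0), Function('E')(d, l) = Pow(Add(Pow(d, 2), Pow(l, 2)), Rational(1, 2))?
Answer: Rational(-845, 17263) ≈ -0.048949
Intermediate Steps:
Function('u')(t, z) = 0
Function('p')(G, F) = Pow(G, 2)
Mul(Function('p')(65, Function('u')(Function('E')(5, -5), 8)), Pow(-86315, -1)) = Mul(Pow(65, 2), Pow(-86315, -1)) = Mul(4225, Rational(-1, 86315)) = Rational(-845, 17263)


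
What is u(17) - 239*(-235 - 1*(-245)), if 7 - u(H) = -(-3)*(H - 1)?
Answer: -2431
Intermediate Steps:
u(H) = 10 - 3*H (u(H) = 7 - (-1)*(-3*(H - 1)) = 7 - (-1)*(-3*(-1 + H)) = 7 - (-1)*(3 - 3*H) = 7 - (-3 + 3*H) = 7 + (3 - 3*H) = 10 - 3*H)
u(17) - 239*(-235 - 1*(-245)) = (10 - 3*17) - 239*(-235 - 1*(-245)) = (10 - 51) - 239*(-235 + 245) = -41 - 239*10 = -41 - 2390 = -2431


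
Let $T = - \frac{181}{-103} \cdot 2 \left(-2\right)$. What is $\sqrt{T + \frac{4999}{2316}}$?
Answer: $\frac{i \sqrt{69291455019}}{119274} \approx 2.207 i$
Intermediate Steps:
$T = - \frac{724}{103}$ ($T = \left(-181\right) \left(- \frac{1}{103}\right) \left(-4\right) = \frac{181}{103} \left(-4\right) = - \frac{724}{103} \approx -7.0291$)
$\sqrt{T + \frac{4999}{2316}} = \sqrt{- \frac{724}{103} + \frac{4999}{2316}} = \sqrt{- \frac{1161887}{238548}} = \frac{i \sqrt{69291455019}}{119274}$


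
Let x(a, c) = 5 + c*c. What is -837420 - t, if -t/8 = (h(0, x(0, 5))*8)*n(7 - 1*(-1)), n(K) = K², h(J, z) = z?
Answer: -714540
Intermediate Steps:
x(a, c) = 5 + c²
t = -122880 (t = -8*(5 + 5²)*8*(7 - 1*(-1))² = -8*(5 + 25)*8*(7 + 1)² = -8*30*8*8² = -1920*64 = -8*15360 = -122880)
-837420 - t = -837420 - 1*(-122880) = -837420 + 122880 = -714540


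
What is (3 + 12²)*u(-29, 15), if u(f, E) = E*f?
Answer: -63945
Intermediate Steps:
(3 + 12²)*u(-29, 15) = (3 + 12²)*(15*(-29)) = (3 + 144)*(-435) = 147*(-435) = -63945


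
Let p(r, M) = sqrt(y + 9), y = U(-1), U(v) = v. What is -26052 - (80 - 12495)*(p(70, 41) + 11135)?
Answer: 138214973 + 24830*sqrt(2) ≈ 1.3825e+8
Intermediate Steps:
y = -1
p(r, M) = 2*sqrt(2) (p(r, M) = sqrt(-1 + 9) = sqrt(8) = 2*sqrt(2))
-26052 - (80 - 12495)*(p(70, 41) + 11135) = -26052 - (80 - 12495)*(2*sqrt(2) + 11135) = -26052 - (-12415)*(11135 + 2*sqrt(2)) = -26052 - (-138241025 - 24830*sqrt(2)) = -26052 + (138241025 + 24830*sqrt(2)) = 138214973 + 24830*sqrt(2)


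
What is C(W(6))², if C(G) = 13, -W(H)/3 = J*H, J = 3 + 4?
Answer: 169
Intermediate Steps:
J = 7
W(H) = -21*H
C(W(6))² = 13² = 169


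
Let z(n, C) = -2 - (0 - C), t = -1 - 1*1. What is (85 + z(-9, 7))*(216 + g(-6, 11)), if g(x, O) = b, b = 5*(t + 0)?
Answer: 18540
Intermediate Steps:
t = -2 (t = -1 - 1 = -2)
b = -10 (b = 5*(-2 + 0) = 5*(-2) = -10)
z(n, C) = -2 + C (z(n, C) = -2 - (-1)*C = -2 + C)
g(x, O) = -10
(85 + z(-9, 7))*(216 + g(-6, 11)) = (85 + (-2 + 7))*(216 - 10) = (85 + 5)*206 = 90*206 = 18540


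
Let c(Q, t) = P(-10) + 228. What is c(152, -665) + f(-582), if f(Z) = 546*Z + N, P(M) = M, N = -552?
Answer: -318106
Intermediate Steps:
c(Q, t) = 218 (c(Q, t) = -10 + 228 = 218)
f(Z) = -552 + 546*Z (f(Z) = 546*Z - 552 = -552 + 546*Z)
c(152, -665) + f(-582) = 218 + (-552 + 546*(-582)) = 218 + (-552 - 317772) = 218 - 318324 = -318106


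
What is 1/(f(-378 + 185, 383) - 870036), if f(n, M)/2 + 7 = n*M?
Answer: -1/1017888 ≈ -9.8243e-7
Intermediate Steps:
f(n, M) = -14 + 2*M*n (f(n, M) = -14 + 2*(n*M) = -14 + 2*(M*n) = -14 + 2*M*n)
1/(f(-378 + 185, 383) - 870036) = 1/((-14 + 2*383*(-378 + 185)) - 870036) = 1/((-14 + 2*383*(-193)) - 870036) = 1/((-14 - 147838) - 870036) = 1/(-147852 - 870036) = 1/(-1017888) = -1/1017888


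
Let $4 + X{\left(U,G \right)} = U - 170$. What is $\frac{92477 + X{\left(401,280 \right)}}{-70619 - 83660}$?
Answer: $- \frac{92704}{154279} \approx -0.60089$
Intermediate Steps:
$X{\left(U,G \right)} = -174 + U$ ($X{\left(U,G \right)} = -4 + \left(U - 170\right) = -4 + \left(-170 + U\right) = -174 + U$)
$\frac{92477 + X{\left(401,280 \right)}}{-70619 - 83660} = \frac{92477 + \left(-174 + 401\right)}{-70619 - 83660} = \frac{92477 + 227}{-154279} = 92704 \left(- \frac{1}{154279}\right) = - \frac{92704}{154279}$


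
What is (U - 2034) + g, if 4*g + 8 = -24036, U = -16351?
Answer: -24396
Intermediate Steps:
g = -6011 (g = -2 + (¼)*(-24036) = -2 - 6009 = -6011)
(U - 2034) + g = (-16351 - 2034) - 6011 = -18385 - 6011 = -24396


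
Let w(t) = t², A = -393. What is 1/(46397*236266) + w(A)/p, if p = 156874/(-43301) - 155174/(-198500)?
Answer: -7276200726284909510626687/133848072535560016426 ≈ -54362.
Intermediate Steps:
p = -12210149813/4297624250 (p = 156874*(-1/43301) - 155174*(-1/198500) = -156874/43301 + 77587/99250 = -12210149813/4297624250 ≈ -2.8411)
1/(46397*236266) + w(A)/p = 1/(46397*236266) + (-393)²/(-12210149813/4297624250) = (1/46397)*(1/236266) + 154449*(-4297624250/12210149813) = 1/10962033602 - 663763767788250/12210149813 = -7276200726284909510626687/133848072535560016426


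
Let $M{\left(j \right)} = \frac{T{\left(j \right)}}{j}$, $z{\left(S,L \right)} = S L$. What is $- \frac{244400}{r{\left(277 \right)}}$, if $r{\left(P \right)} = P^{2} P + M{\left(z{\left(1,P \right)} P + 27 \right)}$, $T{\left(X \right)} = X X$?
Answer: $- \frac{244400}{21330689} \approx -0.011458$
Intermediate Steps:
$z{\left(S,L \right)} = L S$
$T{\left(X \right)} = X^{2}$
$M{\left(j \right)} = j$ ($M{\left(j \right)} = \frac{j^{2}}{j} = j$)
$r{\left(P \right)} = 27 + P^{2} + P^{3}$ ($r{\left(P \right)} = P^{2} P + \left(P 1 P + 27\right) = P^{3} + \left(P P + 27\right) = P^{3} + \left(P^{2} + 27\right) = P^{3} + \left(27 + P^{2}\right) = 27 + P^{2} + P^{3}$)
$- \frac{244400}{r{\left(277 \right)}} = - \frac{244400}{27 + 277^{2} + 277^{3}} = - \frac{244400}{27 + 76729 + 21253933} = - \frac{244400}{21330689}$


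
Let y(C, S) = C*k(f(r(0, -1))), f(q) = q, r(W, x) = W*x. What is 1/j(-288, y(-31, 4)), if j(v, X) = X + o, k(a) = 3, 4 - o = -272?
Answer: 1/183 ≈ 0.0054645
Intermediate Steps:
o = 276 (o = 4 - 1*(-272) = 4 + 272 = 276)
y(C, S) = 3*C (y(C, S) = C*3 = 3*C)
j(v, X) = 276 + X (j(v, X) = X + 276 = 276 + X)
1/j(-288, y(-31, 4)) = 1/(276 + 3*(-31)) = 1/(276 - 93) = 1/183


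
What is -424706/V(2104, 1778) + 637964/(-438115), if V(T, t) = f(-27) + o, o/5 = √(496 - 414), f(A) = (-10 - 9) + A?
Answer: 4279590538558/14457795 + 1061765*√82/33 ≈ 5.8736e+5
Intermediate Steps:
f(A) = -19 + A
o = 5*√82 (o = 5*√(496 - 414) = 5*√82 ≈ 45.277)
V(T, t) = -46 + 5*√82 (V(T, t) = (-19 - 27) + 5*√82 = -46 + 5*√82)
-424706/V(2104, 1778) + 637964/(-438115) = -424706/(-46 + 5*√82) + 637964/(-438115) = -424706/(-46 + 5*√82) + 637964*(-1/438115) = -424706/(-46 + 5*√82) - 637964/438115 = -637964/438115 - 424706/(-46 + 5*√82)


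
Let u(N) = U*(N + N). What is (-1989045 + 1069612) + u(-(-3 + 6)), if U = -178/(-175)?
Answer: -160901843/175 ≈ -9.1944e+5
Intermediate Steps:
U = 178/175 (U = -178*(-1/175) = 178/175 ≈ 1.0171)
u(N) = 356*N/175 (u(N) = 178*(N + N)/175 = 178*(2*N)/175 = 356*N/175)
(-1989045 + 1069612) + u(-(-3 + 6)) = (-1989045 + 1069612) + 356*(-(-3 + 6))/175 = -919433 + 356*(-1*3)/175 = -919433 + (356/175)*(-3) = -919433 - 1068/175 = -160901843/175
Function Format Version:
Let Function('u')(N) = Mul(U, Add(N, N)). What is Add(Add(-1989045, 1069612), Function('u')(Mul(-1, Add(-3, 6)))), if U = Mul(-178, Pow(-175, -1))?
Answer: Rational(-160901843, 175) ≈ -9.1944e+5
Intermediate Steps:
U = Rational(178, 175) (U = Mul(-178, Rational(-1, 175)) = Rational(178, 175) ≈ 1.0171)
Function('u')(N) = Mul(Rational(356, 175), N) (Function('u')(N) = Mul(Rational(178, 175), Add(N, N)) = Mul(Rational(178, 175), Mul(2, N)) = Mul(Rational(356, 175), N))
Add(Add(-1989045, 1069612), Function('u')(Mul(-1, Add(-3, 6)))) = Add(Add(-1989045, 1069612), Mul(Rational(356, 175), Mul(-1, Add(-3, 6)))) = Add(-919433, Mul(Rational(356, 175), Mul(-1, 3))) = Add(-919433, Mul(Rational(356, 175), -3)) = Add(-919433, Rational(-1068, 175)) = Rational(-160901843, 175)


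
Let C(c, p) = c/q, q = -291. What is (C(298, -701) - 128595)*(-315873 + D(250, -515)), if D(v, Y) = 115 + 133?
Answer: 11811142946875/291 ≈ 4.0588e+10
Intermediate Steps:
C(c, p) = -c/291 (C(c, p) = c/(-291) = c*(-1/291) = -c/291)
D(v, Y) = 248
(C(298, -701) - 128595)*(-315873 + D(250, -515)) = (-1/291*298 - 128595)*(-315873 + 248) = (-298/291 - 128595)*(-315625) = -37421443/291*(-315625) = 11811142946875/291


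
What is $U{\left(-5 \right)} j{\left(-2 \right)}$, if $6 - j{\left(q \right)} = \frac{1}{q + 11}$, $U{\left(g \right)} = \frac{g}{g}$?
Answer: $\frac{53}{9} \approx 5.8889$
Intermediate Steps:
$U{\left(g \right)} = 1$
$j{\left(q \right)} = 6 - \frac{1}{11 + q}$ ($j{\left(q \right)} = 6 - \frac{1}{q + 11} = 6 - \frac{1}{11 + q}$)
$U{\left(-5 \right)} j{\left(-2 \right)} = 1 \frac{65 + 6 \left(-2\right)}{11 - 2} = 1 \frac{65 - 12}{9} = 1 \cdot \frac{1}{9} \cdot 53 = 1 \cdot \frac{53}{9} = \frac{53}{9}$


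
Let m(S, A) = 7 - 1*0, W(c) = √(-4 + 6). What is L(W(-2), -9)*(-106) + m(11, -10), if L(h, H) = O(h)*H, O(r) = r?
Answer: 7 + 954*√2 ≈ 1356.2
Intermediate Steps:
W(c) = √2
m(S, A) = 7 (m(S, A) = 7 + 0 = 7)
L(h, H) = H*h (L(h, H) = h*H = H*h)
L(W(-2), -9)*(-106) + m(11, -10) = -9*√2*(-106) + 7 = 954*√2 + 7 = 7 + 954*√2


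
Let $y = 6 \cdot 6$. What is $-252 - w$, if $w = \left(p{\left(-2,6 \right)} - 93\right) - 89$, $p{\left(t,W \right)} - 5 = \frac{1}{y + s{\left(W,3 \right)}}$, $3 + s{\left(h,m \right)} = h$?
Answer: $- \frac{2926}{39} \approx -75.026$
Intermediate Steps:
$s{\left(h,m \right)} = -3 + h$
$y = 36$
$p{\left(t,W \right)} = 5 + \frac{1}{33 + W}$ ($p{\left(t,W \right)} = 5 + \frac{1}{36 + \left(-3 + W\right)} = 5 + \frac{1}{33 + W}$)
$w = - \frac{6902}{39}$ ($w = \left(\frac{166 + 5 \cdot 6}{33 + 6} - 93\right) - 89 = \left(\frac{166 + 30}{39} - 93\right) - 89 = \left(\frac{1}{39} \cdot 196 - 93\right) - 89 = \left(\frac{196}{39} - 93\right) - 89 = - \frac{3431}{39} - 89 = - \frac{6902}{39} \approx -176.97$)
$-252 - w = -252 - - \frac{6902}{39} = -252 + \frac{6902}{39} = - \frac{2926}{39}$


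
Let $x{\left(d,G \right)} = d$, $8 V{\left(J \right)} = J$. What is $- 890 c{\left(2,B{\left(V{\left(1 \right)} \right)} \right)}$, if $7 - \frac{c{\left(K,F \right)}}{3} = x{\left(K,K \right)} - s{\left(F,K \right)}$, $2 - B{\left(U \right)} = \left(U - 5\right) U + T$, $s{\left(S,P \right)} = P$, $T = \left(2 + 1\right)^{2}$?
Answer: $-18690$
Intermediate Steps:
$V{\left(J \right)} = \frac{J}{8}$
$T = 9$ ($T = 3^{2} = 9$)
$B{\left(U \right)} = -7 - U \left(-5 + U\right)$ ($B{\left(U \right)} = 2 - \left(\left(U - 5\right) U + 9\right) = 2 - \left(\left(-5 + U\right) U + 9\right) = 2 - \left(U \left(-5 + U\right) + 9\right) = 2 - \left(9 + U \left(-5 + U\right)\right) = -7 - U \left(-5 + U\right)$)
$c{\left(K,F \right)} = 21$ ($c{\left(K,F \right)} = 21 - 3 \left(K - K\right) = 21 - 0 = 21 + 0 = 21$)
$- 890 c{\left(2,B{\left(V{\left(1 \right)} \right)} \right)} = \left(-890\right) 21 = -18690$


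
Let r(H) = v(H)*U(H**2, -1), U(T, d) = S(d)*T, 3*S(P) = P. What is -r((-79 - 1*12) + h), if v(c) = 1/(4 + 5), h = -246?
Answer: 113569/27 ≈ 4206.3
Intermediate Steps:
S(P) = P/3
v(c) = 1/9
U(T, d) = T*d/3 (U(T, d) = (d/3)*T = T*d/3)
r(H) = -H**2/27 (r(H) = ((1/3)*H**2*(-1))/9 = (-H**2/3)/9 = -H**2/27)
-r((-79 - 1*12) + h) = -(-1)*((-79 - 1*12) - 246)**2/27 = -(-1)*((-79 - 12) - 246)**2/27 = -(-1)*(-91 - 246)**2/27 = -(-1)*(-337)**2/27 = -(-1)*113569/27 = -1*(-113569/27) = 113569/27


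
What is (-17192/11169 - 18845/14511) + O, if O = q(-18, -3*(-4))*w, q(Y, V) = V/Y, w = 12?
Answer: -585513263/54024453 ≈ -10.838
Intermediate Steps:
O = -8 (O = (-3*(-4)/(-18))*12 = (12*(-1/18))*12 = -⅔*12 = -8)
(-17192/11169 - 18845/14511) + O = (-17192/11169 - 18845/14511) - 8 = -153317639/54024453 - 8 = -585513263/54024453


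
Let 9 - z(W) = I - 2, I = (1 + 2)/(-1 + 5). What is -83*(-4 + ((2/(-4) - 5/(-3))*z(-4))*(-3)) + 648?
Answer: 31661/8 ≈ 3957.6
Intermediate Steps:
I = 3/4 ≈ 0.75000
z(W) = 41/4 (z(W) = 9 - (3/4 - 2) = 9 - 1*(-5/4) = 9 + 5/4 = 41/4)
-83*(-4 + ((2/(-4) - 5/(-3))*z(-4))*(-3)) + 648 = -83*(-4 + ((2/(-4) - 5/(-3))*(41/4))*(-3)) + 648 = -83*(-4 + ((2*(-1/4) - 5*(-1/3))*(41/4))*(-3)) + 648 = -83*(-4 + ((-1/2 + 5/3)*(41/4))*(-3)) + 648 = -83*(-4 + ((7/6)*(41/4))*(-3)) + 648 = -83*(-4 + (287/24)*(-3)) + 648 = -83*(-4 - 287/8) + 648 = -83*(-319/8) + 648 = 26477/8 + 648 = 31661/8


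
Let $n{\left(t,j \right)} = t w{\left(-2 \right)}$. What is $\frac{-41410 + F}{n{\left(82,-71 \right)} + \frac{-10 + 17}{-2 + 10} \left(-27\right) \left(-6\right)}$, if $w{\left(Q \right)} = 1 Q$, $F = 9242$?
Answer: $\frac{128672}{89} \approx 1445.8$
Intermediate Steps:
$w{\left(Q \right)} = Q$
$n{\left(t,j \right)} = - 2 t$ ($n{\left(t,j \right)} = t \left(-2\right) = - 2 t$)
$\frac{-41410 + F}{n{\left(82,-71 \right)} + \frac{-10 + 17}{-2 + 10} \left(-27\right) \left(-6\right)} = \frac{-41410 + 9242}{\left(-2\right) 82 + \frac{-10 + 17}{-2 + 10} \left(-27\right) \left(-6\right)} = - \frac{32168}{-164 + \frac{7}{8} \left(-27\right) \left(-6\right)} = - \frac{32168}{-164 - - \frac{567}{4}} = - \frac{32168}{-164 + \frac{567}{4}} = - \frac{32168}{- \frac{89}{4}} = \left(-32168\right) \left(- \frac{4}{89}\right) = \frac{128672}{89}$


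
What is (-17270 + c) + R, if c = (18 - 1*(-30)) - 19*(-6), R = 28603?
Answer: 11495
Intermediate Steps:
c = 162 (c = (18 + 30) + 114 = 48 + 114 = 162)
(-17270 + c) + R = (-17270 + 162) + 28603 = -17108 + 28603 = 11495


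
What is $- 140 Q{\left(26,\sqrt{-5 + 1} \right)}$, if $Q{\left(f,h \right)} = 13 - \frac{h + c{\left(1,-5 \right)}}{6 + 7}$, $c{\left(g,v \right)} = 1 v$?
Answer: $- \frac{24360}{13} + \frac{280 i}{13} \approx -1873.8 + 21.538 i$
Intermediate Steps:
$c{\left(g,v \right)} = v$
$Q{\left(f,h \right)} = \frac{174}{13} - \frac{h}{13}$ ($Q{\left(f,h \right)} = 13 - \frac{h - 5}{6 + 7} = 13 - \frac{-5 + h}{13} = 13 - \left(-5 + h\right) \frac{1}{13} = 13 - \left(- \frac{5}{13} + \frac{h}{13}\right) = \frac{174}{13} - \frac{h}{13}$)
$- 140 Q{\left(26,\sqrt{-5 + 1} \right)} = - 140 \left(\frac{174}{13} - \frac{\sqrt{-5 + 1}}{13}\right) = - 140 \left(\frac{174}{13} - \frac{\sqrt{-4}}{13}\right) = - 140 \left(\frac{174}{13} - \frac{2 i}{13}\right) = - \frac{24360}{13} + \frac{280 i}{13}$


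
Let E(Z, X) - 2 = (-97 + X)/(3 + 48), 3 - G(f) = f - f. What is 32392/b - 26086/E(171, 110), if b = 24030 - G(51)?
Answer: -31961459342/2763105 ≈ -11567.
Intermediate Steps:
G(f) = 3 (G(f) = 3 - (f - f) = 3 - 1*0 = 3 + 0 = 3)
E(Z, X) = 5/51 + X/51 (E(Z, X) = 2 + (-97 + X)/(3 + 48) = 2 + (-97 + X)/51 = 2 + (-97 + X)*(1/51) = 2 + (-97/51 + X/51) = 5/51 + X/51)
b = 24027 (b = 24030 - 1*3 = 24030 - 3 = 24027)
32392/b - 26086/E(171, 110) = 32392/24027 - 26086/(5/51 + (1/51)*110) = 32392*(1/24027) - 26086/(5/51 + 110/51) = 32392/24027 - 26086/115/51 = 32392/24027 - 26086*51/115 = 32392/24027 - 1330386/115 = -31961459342/2763105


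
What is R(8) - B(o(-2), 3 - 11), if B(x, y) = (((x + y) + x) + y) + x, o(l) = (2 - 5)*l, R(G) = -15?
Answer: -17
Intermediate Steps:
o(l) = -3*l
B(x, y) = 2*y + 3*x (B(x, y) = ((y + 2*x) + y) + x = (2*x + 2*y) + x = 2*y + 3*x)
R(8) - B(o(-2), 3 - 11) = -15 - (2*(3 - 11) + 3*(-3*(-2))) = -15 - (2*(-8) + 3*6) = -15 - (-16 + 18) = -15 - 1*2 = -15 - 2 = -17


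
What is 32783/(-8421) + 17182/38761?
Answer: -1126012241/326406381 ≈ -3.4497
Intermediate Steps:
32783/(-8421) + 17182/38761 = 32783*(-1/8421) + 17182*(1/38761) = -32783/8421 + 17182/38761 = -1126012241/326406381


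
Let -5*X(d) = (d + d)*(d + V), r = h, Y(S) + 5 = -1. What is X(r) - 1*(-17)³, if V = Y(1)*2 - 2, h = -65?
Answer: 2859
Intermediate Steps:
Y(S) = -6 (Y(S) = -5 - 1 = -6)
V = -14 (V = -6*2 - 2 = -12 - 2 = -14)
r = -65
X(d) = -2*d*(-14 + d)/5 (X(d) = -(d + d)*(d - 14)/5 = -2*d*(-14 + d)/5)
X(r) - 1*(-17)³ = (⅖)*(-65)*(14 - 1*(-65)) - 1*(-17)³ = (⅖)*(-65)*(14 + 65) - 1*(-4913) = (⅖)*(-65)*79 + 4913 = -2054 + 4913 = 2859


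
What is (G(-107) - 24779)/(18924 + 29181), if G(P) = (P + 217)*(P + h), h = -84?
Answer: -15263/16035 ≈ -0.95186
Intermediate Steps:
G(P) = (-84 + P)*(217 + P) (G(P) = (P + 217)*(P - 84) = (217 + P)*(-84 + P) = (-84 + P)*(217 + P))
(G(-107) - 24779)/(18924 + 29181) = ((-18228 + (-107)**2 + 133*(-107)) - 24779)/(18924 + 29181) = ((-18228 + 11449 - 14231) - 24779)/48105 = (-21010 - 24779)*(1/48105) = -45789*1/48105 = -15263/16035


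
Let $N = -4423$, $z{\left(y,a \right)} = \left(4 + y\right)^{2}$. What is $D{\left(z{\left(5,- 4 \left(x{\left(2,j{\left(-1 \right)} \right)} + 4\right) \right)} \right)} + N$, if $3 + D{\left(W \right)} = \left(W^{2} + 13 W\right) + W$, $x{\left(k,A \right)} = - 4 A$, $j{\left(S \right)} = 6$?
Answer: $3269$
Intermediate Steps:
$D{\left(W \right)} = -3 + W^{2} + 14 W$ ($D{\left(W \right)} = -3 + \left(\left(W^{2} + 13 W\right) + W\right) = -3 + \left(W^{2} + 14 W\right) = -3 + W^{2} + 14 W$)
$D{\left(z{\left(5,- 4 \left(x{\left(2,j{\left(-1 \right)} \right)} + 4\right) \right)} \right)} + N = \left(-3 + \left(\left(4 + 5\right)^{2}\right)^{2} + 14 \left(4 + 5\right)^{2}\right) - 4423 = \left(-3 + \left(9^{2}\right)^{2} + 14 \cdot 9^{2}\right) - 4423 = \left(-3 + 81^{2} + 14 \cdot 81\right) - 4423 = \left(-3 + 6561 + 1134\right) - 4423 = 7692 - 4423 = 3269$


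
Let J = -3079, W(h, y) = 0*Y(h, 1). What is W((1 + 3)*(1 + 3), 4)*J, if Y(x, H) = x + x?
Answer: 0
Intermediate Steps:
Y(x, H) = 2*x
W(h, y) = 0 (W(h, y) = 0*(2*h) = 0)
W((1 + 3)*(1 + 3), 4)*J = 0*(-3079) = 0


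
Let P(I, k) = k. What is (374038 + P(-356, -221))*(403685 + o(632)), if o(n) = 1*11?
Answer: 150908427632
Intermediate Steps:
o(n) = 11
(374038 + P(-356, -221))*(403685 + o(632)) = (374038 - 221)*(403685 + 11) = 373817*403696 = 150908427632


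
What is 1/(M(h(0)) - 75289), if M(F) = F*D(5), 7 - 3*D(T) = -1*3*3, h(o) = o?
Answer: -1/75289 ≈ -1.3282e-5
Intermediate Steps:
D(T) = 16/3 (D(T) = 7/3 - (-1*3)*3/3 = 7/3 - (-1)*3 = 7/3 - 1/3*(-9) = 7/3 + 3 = 16/3)
M(F) = 16*F/3 (M(F) = F*(16/3) = 16*F/3)
1/(M(h(0)) - 75289) = 1/((16/3)*0 - 75289) = 1/(0 - 75289) = 1/(-75289) = -1/75289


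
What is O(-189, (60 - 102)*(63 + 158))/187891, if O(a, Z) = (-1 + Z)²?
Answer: 86174089/187891 ≈ 458.64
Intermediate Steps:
O(-189, (60 - 102)*(63 + 158))/187891 = (-1 + (60 - 102)*(63 + 158))²/187891 = (-1 - 42*221)²*(1/187891) = (-1 - 9282)²*(1/187891) = (-9283)²*(1/187891) = 86174089*(1/187891) = 86174089/187891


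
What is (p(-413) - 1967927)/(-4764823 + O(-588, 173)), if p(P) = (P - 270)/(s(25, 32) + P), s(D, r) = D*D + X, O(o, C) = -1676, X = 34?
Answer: 484110725/1172558754 ≈ 0.41287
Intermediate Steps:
s(D, r) = 34 + D² (s(D, r) = D*D + 34 = D² + 34 = 34 + D²)
p(P) = (-270 + P)/(659 + P) (p(P) = (P - 270)/((34 + 25²) + P) = (-270 + P)/((34 + 625) + P) = (-270 + P)/(659 + P))
(p(-413) - 1967927)/(-4764823 + O(-588, 173)) = ((-270 - 413)/(659 - 413) - 1967927)/(-4764823 - 1676) = (-683/246 - 1967927)/(-4766499) = ((1/246)*(-683) - 1967927)*(-1/4766499) = (-683/246 - 1967927)*(-1/4766499) = -484110725/246*(-1/4766499) = 484110725/1172558754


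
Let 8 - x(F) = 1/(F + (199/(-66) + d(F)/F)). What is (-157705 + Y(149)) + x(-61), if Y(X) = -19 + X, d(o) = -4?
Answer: -40567353361/257461 ≈ -1.5757e+5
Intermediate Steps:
x(F) = 8 - 1/(-199/66 + F - 4/F) (x(F) = 8 - 1/(F + (199/(-66) - 4/F)) = 8 - 1/(F + (199*(-1/66) - 4/F)) = 8 - 1/(F + (-199/66 - 4/F)) = 8 - 1/(-199/66 + F - 4/F))
(-157705 + Y(149)) + x(-61) = (-157705 + (-19 + 149)) + 2*(1056 - 264*(-61)² + 829*(-61))/(264 - 66*(-61)² + 199*(-61)) = (-157705 + 130) + 2*(1056 - 264*3721 - 50569)/(264 - 66*3721 - 12139) = -157575 + 2*(1056 - 982344 - 50569)/(264 - 245586 - 12139) = -157575 + 2*(-1031857)/(-257461) = -157575 + 2*(-1/257461)*(-1031857) = -157575 + 2063714/257461 = -40567353361/257461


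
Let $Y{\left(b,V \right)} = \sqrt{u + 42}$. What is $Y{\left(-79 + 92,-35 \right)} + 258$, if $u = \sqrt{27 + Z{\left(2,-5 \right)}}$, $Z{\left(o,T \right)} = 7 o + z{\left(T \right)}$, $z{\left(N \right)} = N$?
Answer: $258 + 4 \sqrt{3} \approx 264.93$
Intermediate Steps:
$Z{\left(o,T \right)} = T + 7 o$ ($Z{\left(o,T \right)} = 7 o + T = T + 7 o$)
$u = 6$ ($u = \sqrt{27 + \left(-5 + 7 \cdot 2\right)} = \sqrt{27 + \left(-5 + 14\right)} = \sqrt{27 + 9} = \sqrt{36} = 6$)
$Y{\left(b,V \right)} = 4 \sqrt{3}$ ($Y{\left(b,V \right)} = \sqrt{6 + 42} = \sqrt{48} = 4 \sqrt{3}$)
$Y{\left(-79 + 92,-35 \right)} + 258 = 4 \sqrt{3} + 258 = 258 + 4 \sqrt{3}$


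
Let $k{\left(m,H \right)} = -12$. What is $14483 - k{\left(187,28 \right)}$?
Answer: $14495$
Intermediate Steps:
$14483 - k{\left(187,28 \right)} = 14483 - -12 = 14483 + 12 = 14495$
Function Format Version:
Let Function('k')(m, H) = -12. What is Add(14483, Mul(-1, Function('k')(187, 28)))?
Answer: 14495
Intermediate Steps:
Add(14483, Mul(-1, Function('k')(187, 28))) = Add(14483, Mul(-1, -12)) = Add(14483, 12) = 14495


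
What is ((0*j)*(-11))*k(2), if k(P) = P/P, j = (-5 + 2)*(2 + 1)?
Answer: 0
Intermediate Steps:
j = -9 (j = -3*3 = -9)
k(P) = 1
((0*j)*(-11))*k(2) = ((0*(-9))*(-11))*1 = (0*(-11))*1 = 0*1 = 0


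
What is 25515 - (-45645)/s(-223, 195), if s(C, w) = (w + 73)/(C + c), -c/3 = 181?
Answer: -14063025/134 ≈ -1.0495e+5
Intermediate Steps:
c = -543 (c = -3*181 = -543)
s(C, w) = (73 + w)/(-543 + C) (s(C, w) = (w + 73)/(C - 543) = (73 + w)/(-543 + C))
25515 - (-45645)/s(-223, 195) = 25515 - (-45645)/((73 + 195)/(-543 - 223)) = 25515 - (-45645)/(268/(-766)) = 25515 - (-45645)/((-1/766*268)) = 25515 - (-45645)/(-134/383) = 25515 - (-45645)*(-383)/134 = 25515 - 1*17482035/134 = 25515 - 17482035/134 = -14063025/134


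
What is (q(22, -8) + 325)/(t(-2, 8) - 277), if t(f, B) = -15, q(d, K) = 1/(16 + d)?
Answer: -12351/11096 ≈ -1.1131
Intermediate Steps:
(q(22, -8) + 325)/(t(-2, 8) - 277) = (1/(16 + 22) + 325)/(-15 - 277) = (1/38 + 325)/(-292) = (1/38 + 325)*(-1/292) = (12351/38)*(-1/292) = -12351/11096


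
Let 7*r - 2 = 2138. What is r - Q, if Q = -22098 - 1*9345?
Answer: 222241/7 ≈ 31749.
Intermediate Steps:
r = 2140/7 (r = 2/7 + (⅐)*2138 = 2/7 + 2138/7 = 2140/7 ≈ 305.71)
Q = -31443 (Q = -22098 - 9345 = -31443)
r - Q = 2140/7 - 1*(-31443) = 2140/7 + 31443 = 222241/7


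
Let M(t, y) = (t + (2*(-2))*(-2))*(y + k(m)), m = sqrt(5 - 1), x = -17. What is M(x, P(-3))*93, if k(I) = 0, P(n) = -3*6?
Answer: 15066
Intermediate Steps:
P(n) = -18
m = 2 (m = sqrt(4) = 2)
M(t, y) = y*(8 + t) (M(t, y) = (t + (2*(-2))*(-2))*(y + 0) = (t - 4*(-2))*y = (t + 8)*y = (8 + t)*y = y*(8 + t))
M(x, P(-3))*93 = -18*(8 - 17)*93 = -18*(-9)*93 = 162*93 = 15066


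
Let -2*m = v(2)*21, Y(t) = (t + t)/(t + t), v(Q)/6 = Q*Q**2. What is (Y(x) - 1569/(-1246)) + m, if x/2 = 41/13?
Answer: -625169/1246 ≈ -501.74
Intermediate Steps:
x = 82/13 (x = 2*(41/13) = 82/13 ≈ 6.3077)
v(Q) = 6*Q**3 (v(Q) = 6*(Q*Q**2) = 6*Q**3)
Y(t) = 1 (Y(t) = (2*t)/((2*t)) = (2*t)*(1/(2*t)) = 1)
m = -504 (m = -6*2**3*21/2 = -6*8*21/2 = -24*21 = -1/2*1008 = -504)
(Y(x) - 1569/(-1246)) + m = (1 - 1569/(-1246)) - 504 = (1 - 1569*(-1/1246)) - 504 = (1 + 1569/1246) - 504 = 2815/1246 - 504 = -625169/1246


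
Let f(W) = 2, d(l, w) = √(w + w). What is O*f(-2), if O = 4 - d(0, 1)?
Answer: 8 - 2*√2 ≈ 5.1716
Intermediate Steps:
d(l, w) = √2*√w (d(l, w) = √(2*w) = √2*√w)
O = 4 - √2 (O = 4 - √2*√1 = 4 - √2 ≈ 2.5858)
O*f(-2) = (4 - √2)*2 = 8 - 2*√2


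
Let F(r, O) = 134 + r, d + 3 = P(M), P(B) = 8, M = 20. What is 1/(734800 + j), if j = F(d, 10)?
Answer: 1/734939 ≈ 1.3607e-6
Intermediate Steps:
d = 5 (d = -3 + 8 = 5)
j = 139 (j = 134 + 5 = 139)
1/(734800 + j) = 1/(734800 + 139) = 1/734939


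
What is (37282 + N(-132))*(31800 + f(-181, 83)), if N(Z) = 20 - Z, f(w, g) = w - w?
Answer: 1190401200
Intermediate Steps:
f(w, g) = 0
(37282 + N(-132))*(31800 + f(-181, 83)) = (37282 + (20 - 1*(-132)))*(31800 + 0) = (37282 + (20 + 132))*31800 = (37282 + 152)*31800 = 37434*31800 = 1190401200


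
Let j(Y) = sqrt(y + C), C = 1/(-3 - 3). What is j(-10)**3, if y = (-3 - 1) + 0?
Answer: -125*I*sqrt(6)/36 ≈ -8.5052*I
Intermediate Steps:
C = -1/6 (C = 1/(-6) = -1/6 ≈ -0.16667)
y = -4 (y = -4 + 0 = -4)
j(Y) = 5*I*sqrt(6)/6 (j(Y) = sqrt(-4 - 1/6) = sqrt(-25/6) = 5*I*sqrt(6)/6)
j(-10)**3 = (5*I*sqrt(6)/6)**3 = -125*I*sqrt(6)/36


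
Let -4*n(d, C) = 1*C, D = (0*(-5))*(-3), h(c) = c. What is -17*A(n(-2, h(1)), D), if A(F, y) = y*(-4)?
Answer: 0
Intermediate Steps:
D = 0 (D = 0*(-3) = 0)
n(d, C) = -C/4
A(F, y) = -4*y
-17*A(n(-2, h(1)), D) = -(-68)*0 = -17*0 = 0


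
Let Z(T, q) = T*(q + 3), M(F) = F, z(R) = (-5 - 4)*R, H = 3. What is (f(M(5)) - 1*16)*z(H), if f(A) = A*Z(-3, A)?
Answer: 3672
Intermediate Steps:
z(R) = -9*R
Z(T, q) = T*(3 + q)
f(A) = A*(-9 - 3*A) (f(A) = A*(-3*(3 + A)) = A*(-9 - 3*A))
(f(M(5)) - 1*16)*z(H) = (3*5*(-3 - 1*5) - 1*16)*(-9*3) = (3*5*(-3 - 5) - 16)*(-27) = (3*5*(-8) - 16)*(-27) = (-120 - 16)*(-27) = -136*(-27) = 3672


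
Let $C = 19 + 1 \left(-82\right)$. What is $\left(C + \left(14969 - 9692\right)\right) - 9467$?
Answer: $-4253$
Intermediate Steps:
$C = -63$ ($C = 19 - 82 = -63$)
$\left(C + \left(14969 - 9692\right)\right) - 9467 = \left(-63 + \left(14969 - 9692\right)\right) - 9467 = \left(-63 + 5277\right) - 9467 = 5214 - 9467 = -4253$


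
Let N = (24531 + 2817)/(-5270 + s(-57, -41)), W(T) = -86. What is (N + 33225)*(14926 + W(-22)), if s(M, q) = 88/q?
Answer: 53281003852440/108079 ≈ 4.9298e+8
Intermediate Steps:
N = -560634/108079 (N = (24531 + 2817)/(-5270 + 88/(-41)) = 27348/(-5270 + 88*(-1/41)) = 27348/(-5270 - 88/41) = 27348/(-216158/41) = 27348*(-41/216158) = -560634/108079 ≈ -5.1873)
(N + 33225)*(14926 + W(-22)) = (-560634/108079 + 33225)*(14926 - 86) = (3590364141/108079)*14840 = 53281003852440/108079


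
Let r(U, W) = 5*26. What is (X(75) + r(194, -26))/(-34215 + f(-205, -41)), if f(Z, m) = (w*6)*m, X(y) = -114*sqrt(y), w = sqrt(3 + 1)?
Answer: -130/34707 + 190*sqrt(3)/11569 ≈ 0.024700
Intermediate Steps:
r(U, W) = 130
w = 2 (w = sqrt(4) = 2)
f(Z, m) = 12*m (f(Z, m) = (2*6)*m = 12*m)
(X(75) + r(194, -26))/(-34215 + f(-205, -41)) = (-570*sqrt(3) + 130)/(-34215 + 12*(-41)) = (-570*sqrt(3) + 130)/(-34215 - 492) = (-570*sqrt(3) + 130)/(-34707) = (130 - 570*sqrt(3))*(-1/34707) = -130/34707 + 190*sqrt(3)/11569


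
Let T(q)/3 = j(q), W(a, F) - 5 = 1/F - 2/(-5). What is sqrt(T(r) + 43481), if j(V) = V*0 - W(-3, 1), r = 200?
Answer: sqrt(1086545)/5 ≈ 208.47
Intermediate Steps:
W(a, F) = 27/5 + 1/F (W(a, F) = 5 + (1/F - 2/(-5)) = 5 + (1/F - 2*(-1/5)) = 5 + (1/F + 2/5) = 5 + (2/5 + 1/F) = 27/5 + 1/F)
j(V) = -32/5 (j(V) = V*0 - (27/5 + 1/1) = 0 - (27/5 + 1) = 0 - 1*32/5 = 0 - 32/5 = -32/5)
T(q) = -96/5 (T(q) = 3*(-32/5) = -96/5)
sqrt(T(r) + 43481) = sqrt(-96/5 + 43481) = sqrt(217309/5) = sqrt(1086545)/5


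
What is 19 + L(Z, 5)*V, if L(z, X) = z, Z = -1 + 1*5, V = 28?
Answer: 131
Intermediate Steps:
Z = 4 (Z = -1 + 5 = 4)
19 + L(Z, 5)*V = 19 + 4*28 = 19 + 112 = 131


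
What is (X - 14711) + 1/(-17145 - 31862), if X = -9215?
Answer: -1172541483/49007 ≈ -23926.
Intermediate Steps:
(X - 14711) + 1/(-17145 - 31862) = (-9215 - 14711) + 1/(-17145 - 31862) = -23926 + 1/(-49007) = -23926 - 1/49007 = -1172541483/49007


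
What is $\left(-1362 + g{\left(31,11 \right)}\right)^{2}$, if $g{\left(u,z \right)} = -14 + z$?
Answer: $1863225$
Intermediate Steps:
$\left(-1362 + g{\left(31,11 \right)}\right)^{2} = \left(-1362 + \left(-14 + 11\right)\right)^{2} = \left(-1362 - 3\right)^{2} = \left(-1365\right)^{2} = 1863225$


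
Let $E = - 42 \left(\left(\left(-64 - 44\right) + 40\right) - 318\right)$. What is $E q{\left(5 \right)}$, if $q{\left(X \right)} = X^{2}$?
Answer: $405300$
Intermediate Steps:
$E = 16212$ ($E = - 42 \left(\left(-108 + 40\right) - 318\right) = - 42 \left(-68 - 318\right) = \left(-42\right) \left(-386\right) = 16212$)
$E q{\left(5 \right)} = 16212 \cdot 5^{2} = 16212 \cdot 25 = 405300$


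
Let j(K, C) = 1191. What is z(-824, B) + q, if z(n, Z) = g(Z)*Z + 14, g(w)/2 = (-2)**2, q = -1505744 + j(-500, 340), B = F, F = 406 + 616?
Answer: -1496363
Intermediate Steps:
F = 1022
B = 1022
q = -1504553 (q = -1505744 + 1191 = -1504553)
g(w) = 8 (g(w) = 2*(-2)**2 = 2*4 = 8)
z(n, Z) = 14 + 8*Z (z(n, Z) = 8*Z + 14 = 14 + 8*Z)
z(-824, B) + q = (14 + 8*1022) - 1504553 = (14 + 8176) - 1504553 = 8190 - 1504553 = -1496363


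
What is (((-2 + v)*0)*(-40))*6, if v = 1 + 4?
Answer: 0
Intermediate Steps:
v = 5
(((-2 + v)*0)*(-40))*6 = (((-2 + 5)*0)*(-40))*6 = ((3*0)*(-40))*6 = (0*(-40))*6 = 0*6 = 0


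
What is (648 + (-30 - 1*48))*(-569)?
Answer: -324330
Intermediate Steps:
(648 + (-30 - 1*48))*(-569) = (648 + (-30 - 48))*(-569) = (648 - 78)*(-569) = 570*(-569) = -324330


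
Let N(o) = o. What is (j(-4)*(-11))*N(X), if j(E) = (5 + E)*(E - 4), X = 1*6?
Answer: 528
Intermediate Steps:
X = 6
j(E) = (-4 + E)*(5 + E) (j(E) = (5 + E)*(-4 + E) = (-4 + E)*(5 + E))
(j(-4)*(-11))*N(X) = ((-20 - 4 + (-4)²)*(-11))*6 = ((-20 - 4 + 16)*(-11))*6 = -8*(-11)*6 = 88*6 = 528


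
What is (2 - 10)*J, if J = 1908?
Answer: -15264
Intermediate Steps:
(2 - 10)*J = (2 - 10)*1908 = -8*1908 = -15264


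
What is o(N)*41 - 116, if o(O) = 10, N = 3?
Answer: 294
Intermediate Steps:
o(N)*41 - 116 = 10*41 - 116 = 410 - 116 = 294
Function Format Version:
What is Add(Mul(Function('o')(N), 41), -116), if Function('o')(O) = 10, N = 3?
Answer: 294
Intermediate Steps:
Add(Mul(Function('o')(N), 41), -116) = Add(Mul(10, 41), -116) = Add(410, -116) = 294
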